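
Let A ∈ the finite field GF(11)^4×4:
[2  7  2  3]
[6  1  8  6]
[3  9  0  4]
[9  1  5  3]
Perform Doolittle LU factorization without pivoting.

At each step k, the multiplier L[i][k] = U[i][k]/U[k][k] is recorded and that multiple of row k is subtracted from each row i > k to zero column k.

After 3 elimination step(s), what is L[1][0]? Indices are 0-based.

L[1][0] = 3

Step 1: pivot at (0,0) is 2.
  row1 ← row1 − (3)·row0  ⇒  L[1][0]=3, U row1=(0, 2, 2, 8)
  row2 ← row2 − (7)·row0  ⇒  L[2][0]=7, U row2=(0, 4, 8, 5)
  row3 ← row3 − (10)·row0  ⇒  L[3][0]=10, U row3=(0, 8, 7, 6)
Step 2: pivot at (1,1) is 2.
  row2 ← row2 − (2)·row1  ⇒  L[2][1]=2, U row2=(0, 0, 4, 0)
  row3 ← row3 − (4)·row1  ⇒  L[3][1]=4, U row3=(0, 0, 10, 7)
Step 3: pivot at (2,2) is 4.
  row3 ← row3 − (8)·row2  ⇒  L[3][2]=8, U row3=(0, 0, 0, 7)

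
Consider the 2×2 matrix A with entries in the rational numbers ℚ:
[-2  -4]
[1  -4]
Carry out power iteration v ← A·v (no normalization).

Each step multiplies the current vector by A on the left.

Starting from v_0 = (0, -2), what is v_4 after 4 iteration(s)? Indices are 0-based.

v_4 = (-576, 0)

v_0 = (0, -2).
v_1 = A·v_0 = (8, 8).
v_2 = A·v_1 = (-48, -24).
v_3 = A·v_2 = (192, 48).
v_4 = A·v_3 = (-576, 0).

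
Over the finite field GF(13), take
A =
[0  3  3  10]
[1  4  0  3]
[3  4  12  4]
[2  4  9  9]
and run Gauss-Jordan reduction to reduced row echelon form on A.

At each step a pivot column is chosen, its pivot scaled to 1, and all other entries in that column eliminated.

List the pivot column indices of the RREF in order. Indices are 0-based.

[1] R0 <-> R1
[1] R0 /= 1  ⇒  (1, 4, 0, 3)
     R2 -= 3·R0  ⇒  (0, 5, 12, 8)
     R3 -= 2·R0  ⇒  (0, 9, 9, 3)
[2] R1 /= 3  ⇒  (0, 1, 1, 12)
     R0 -= 4·R1  ⇒  (1, 0, 9, 7)
     R2 -= 5·R1  ⇒  (0, 0, 7, 0)
     R3 -= 9·R1  ⇒  (0, 0, 0, 12)
[3] R2 /= 7  ⇒  (0, 0, 1, 0)
     R0 -= 9·R2  ⇒  (1, 0, 0, 7)
     R1 -= 1·R2  ⇒  (0, 1, 0, 12)
[4] R3 /= 12  ⇒  (0, 0, 0, 1)
     R0 -= 7·R3  ⇒  (1, 0, 0, 0)
     R1 -= 12·R3  ⇒  (0, 1, 0, 0)

pivot columns: 0, 1, 2, 3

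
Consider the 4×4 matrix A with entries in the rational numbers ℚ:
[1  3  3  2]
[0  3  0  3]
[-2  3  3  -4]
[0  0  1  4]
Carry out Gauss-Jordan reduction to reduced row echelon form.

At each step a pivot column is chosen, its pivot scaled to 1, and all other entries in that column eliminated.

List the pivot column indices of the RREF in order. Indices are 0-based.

step 1: normalize row 0 (÷1) = (1, 3, 3, 2)
  row 2: subtract -2×row0 = (0, 9, 9, 0)
step 2: normalize row 1 (÷3) = (0, 1, 0, 1)
  row 0: subtract 3×row1 = (1, 0, 3, -1)
  row 2: subtract 9×row1 = (0, 0, 9, -9)
step 3: normalize row 2 (÷9) = (0, 0, 1, -1)
  row 0: subtract 3×row2 = (1, 0, 0, 2)
  row 3: subtract 1×row2 = (0, 0, 0, 5)
step 4: normalize row 3 (÷5) = (0, 0, 0, 1)
  row 0: subtract 2×row3 = (1, 0, 0, 0)
  row 1: subtract 1×row3 = (0, 1, 0, 0)
  row 2: subtract -1×row3 = (0, 0, 1, 0)

pivot columns: 0, 1, 2, 3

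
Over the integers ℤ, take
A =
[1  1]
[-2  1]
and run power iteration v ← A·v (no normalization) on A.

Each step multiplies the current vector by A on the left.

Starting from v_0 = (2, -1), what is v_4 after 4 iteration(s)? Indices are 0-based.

v_0 = (2, -1).
v_1 = A·v_0 = (1, -5).
v_2 = A·v_1 = (-4, -7).
v_3 = A·v_2 = (-11, 1).
v_4 = A·v_3 = (-10, 23).

v_4 = (-10, 23)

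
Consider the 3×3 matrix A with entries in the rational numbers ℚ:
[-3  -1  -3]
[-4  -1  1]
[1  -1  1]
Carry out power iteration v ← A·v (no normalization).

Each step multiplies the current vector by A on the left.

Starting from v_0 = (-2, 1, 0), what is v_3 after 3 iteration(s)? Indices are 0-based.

v_0 = (-2, 1, 0).
v_1 = A·v_0 = (5, 7, -3).
v_2 = A·v_1 = (-13, -30, -5).
v_3 = A·v_2 = (84, 77, 12).

v_3 = (84, 77, 12)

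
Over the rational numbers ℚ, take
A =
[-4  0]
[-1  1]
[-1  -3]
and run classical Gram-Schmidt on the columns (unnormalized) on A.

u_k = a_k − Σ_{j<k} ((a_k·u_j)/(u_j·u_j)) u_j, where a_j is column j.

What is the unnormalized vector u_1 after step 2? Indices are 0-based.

u_1 = (4/9, 10/9, -26/9)

Step 1: u_0 = a_0 = (-4, -1, -1).
Step 2: u_1 = a_1 − (1/9)·u_0 = (4/9, 10/9, -26/9).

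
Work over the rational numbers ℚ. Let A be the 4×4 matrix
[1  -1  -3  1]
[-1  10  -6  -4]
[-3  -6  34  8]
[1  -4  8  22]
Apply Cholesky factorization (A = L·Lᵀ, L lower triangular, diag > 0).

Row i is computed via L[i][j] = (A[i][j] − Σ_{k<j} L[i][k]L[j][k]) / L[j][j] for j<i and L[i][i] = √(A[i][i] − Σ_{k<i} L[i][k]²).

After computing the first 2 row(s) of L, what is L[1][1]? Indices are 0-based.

L[1][1] = 3

Step 1: L[0][0] = √(1) = 1.
  L[1][0] = (-1) / L[0][0] = -1.
Step 2: L[1][1] = √(9) = 3.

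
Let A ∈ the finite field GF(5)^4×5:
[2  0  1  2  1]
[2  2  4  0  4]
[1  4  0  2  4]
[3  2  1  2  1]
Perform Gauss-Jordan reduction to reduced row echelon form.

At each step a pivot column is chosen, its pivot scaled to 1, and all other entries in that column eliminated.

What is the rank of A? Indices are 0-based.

pivot(0,0)=2: scale R0 → (1, 0, 3, 1, 3)
  clear (1,0): R1 −= (2)R0 → (0, 2, 3, 3, 3)
  clear (2,0): R2 −= (1)R0 → (0, 4, 2, 1, 1)
  clear (3,0): R3 −= (3)R0 → (0, 2, 2, 4, 2)
pivot(1,1)=2: scale R1 → (0, 1, 4, 4, 4)
  clear (2,1): R2 −= (4)R1 → (0, 0, 1, 0, 0)
  clear (3,1): R3 −= (2)R1 → (0, 0, 4, 1, 4)
pivot(2,2)=1: scale R2 → (0, 0, 1, 0, 0)
  clear (0,2): R0 −= (3)R2 → (1, 0, 0, 1, 3)
  clear (1,2): R1 −= (4)R2 → (0, 1, 0, 4, 4)
  clear (3,2): R3 −= (4)R2 → (0, 0, 0, 1, 4)
pivot(3,3)=1: scale R3 → (0, 0, 0, 1, 4)
  clear (0,3): R0 −= (1)R3 → (1, 0, 0, 0, 4)
  clear (1,3): R1 −= (4)R3 → (0, 1, 0, 0, 3)

rank = 4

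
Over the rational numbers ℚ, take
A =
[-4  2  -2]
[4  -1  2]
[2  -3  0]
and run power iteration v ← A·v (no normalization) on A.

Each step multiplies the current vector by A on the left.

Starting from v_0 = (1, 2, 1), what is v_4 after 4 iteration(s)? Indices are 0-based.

v_0 = (1, 2, 1).
v_1 = A·v_0 = (-2, 4, -4).
v_2 = A·v_1 = (24, -20, -16).
v_3 = A·v_2 = (-104, 84, 108).
v_4 = A·v_3 = (368, -284, -460).

v_4 = (368, -284, -460)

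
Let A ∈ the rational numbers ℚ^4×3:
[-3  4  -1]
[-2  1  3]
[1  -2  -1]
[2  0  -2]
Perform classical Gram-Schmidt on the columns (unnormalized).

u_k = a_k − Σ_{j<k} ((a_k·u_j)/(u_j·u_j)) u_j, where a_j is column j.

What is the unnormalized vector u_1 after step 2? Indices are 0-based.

Step 1: u_0 = a_0 = (-3, -2, 1, 2).
Step 2: u_1 = a_1 − (-8/9)·u_0 = (4/3, -7/9, -10/9, 16/9).

u_1 = (4/3, -7/9, -10/9, 16/9)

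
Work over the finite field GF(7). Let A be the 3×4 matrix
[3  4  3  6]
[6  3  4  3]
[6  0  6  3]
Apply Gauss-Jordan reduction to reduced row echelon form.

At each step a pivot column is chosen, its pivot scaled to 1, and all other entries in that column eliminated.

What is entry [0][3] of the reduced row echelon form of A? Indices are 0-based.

M[0][3] = 1

[1] R0 /= 3  ⇒  (1, 6, 1, 2)
     R1 -= 6·R0  ⇒  (0, 2, 5, 5)
     R2 -= 6·R0  ⇒  (0, 6, 0, 5)
[2] R1 /= 2  ⇒  (0, 1, 6, 6)
     R0 -= 6·R1  ⇒  (1, 0, 0, 1)
     R2 -= 6·R1  ⇒  (0, 0, 6, 4)
[3] R2 /= 6  ⇒  (0, 0, 1, 3)
     R1 -= 6·R2  ⇒  (0, 1, 0, 2)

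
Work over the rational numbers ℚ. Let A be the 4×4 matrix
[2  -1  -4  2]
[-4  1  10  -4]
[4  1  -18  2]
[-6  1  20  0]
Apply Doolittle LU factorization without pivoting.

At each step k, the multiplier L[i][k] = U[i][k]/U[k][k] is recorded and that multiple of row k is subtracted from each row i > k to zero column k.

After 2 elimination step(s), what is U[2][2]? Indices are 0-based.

U[2][2] = -4

Step 1: pivot at (0,0) is 2.
  row1 ← row1 − (-2)·row0  ⇒  L[1][0]=-2, U row1=(0, -1, 2, 0)
  row2 ← row2 − (2)·row0  ⇒  L[2][0]=2, U row2=(0, 3, -10, -2)
  row3 ← row3 − (-3)·row0  ⇒  L[3][0]=-3, U row3=(0, -2, 8, 6)
Step 2: pivot at (1,1) is -1.
  row2 ← row2 − (-3)·row1  ⇒  L[2][1]=-3, U row2=(0, 0, -4, -2)
  row3 ← row3 − (2)·row1  ⇒  L[3][1]=2, U row3=(0, 0, 4, 6)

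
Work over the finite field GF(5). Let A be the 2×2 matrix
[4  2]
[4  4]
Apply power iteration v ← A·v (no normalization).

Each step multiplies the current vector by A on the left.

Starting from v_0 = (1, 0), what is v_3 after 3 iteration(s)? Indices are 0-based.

v_3 = (0, 4)

v_0 = (1, 0).
v_1 = A·v_0 = (4, 4).
v_2 = A·v_1 = (4, 2).
v_3 = A·v_2 = (0, 4).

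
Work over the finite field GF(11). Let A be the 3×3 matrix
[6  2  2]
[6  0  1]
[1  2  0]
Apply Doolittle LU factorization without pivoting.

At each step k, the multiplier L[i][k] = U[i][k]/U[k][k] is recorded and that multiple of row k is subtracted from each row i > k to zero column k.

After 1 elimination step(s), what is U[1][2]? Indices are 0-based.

[col 0] pivot 6
  R1 -= 1*R0 → (0, 9, 10)  (L[1][0] := 1)
  R2 -= 2*R0 → (0, 9, 7)  (L[2][0] := 2)

U[1][2] = 10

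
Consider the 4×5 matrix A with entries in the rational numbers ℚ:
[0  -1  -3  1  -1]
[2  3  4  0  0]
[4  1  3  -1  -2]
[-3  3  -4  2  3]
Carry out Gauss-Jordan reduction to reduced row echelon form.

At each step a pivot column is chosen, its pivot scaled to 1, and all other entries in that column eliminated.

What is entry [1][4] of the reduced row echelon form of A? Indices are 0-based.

[1] R0 <-> R1
[1] R0 /= 2  ⇒  (1, 3/2, 2, 0, 0)
     R2 -= 4·R0  ⇒  (0, -5, -5, -1, -2)
     R3 -= -3·R0  ⇒  (0, 15/2, 2, 2, 3)
[2] R1 /= -1  ⇒  (0, 1, 3, -1, 1)
     R0 -= 3/2·R1  ⇒  (1, 0, -5/2, 3/2, -3/2)
     R2 -= -5·R1  ⇒  (0, 0, 10, -6, 3)
     R3 -= 15/2·R1  ⇒  (0, 0, -41/2, 19/2, -9/2)
[3] R2 /= 10  ⇒  (0, 0, 1, -3/5, 3/10)
     R0 -= -5/2·R2  ⇒  (1, 0, 0, 0, -3/4)
     R1 -= 3·R2  ⇒  (0, 1, 0, 4/5, 1/10)
     R3 -= -41/2·R2  ⇒  (0, 0, 0, -14/5, 33/20)
[4] R3 /= -14/5  ⇒  (0, 0, 0, 1, -33/56)
     R1 -= 4/5·R3  ⇒  (0, 1, 0, 0, 4/7)
     R2 -= -3/5·R3  ⇒  (0, 0, 1, 0, -3/56)

M[1][4] = 4/7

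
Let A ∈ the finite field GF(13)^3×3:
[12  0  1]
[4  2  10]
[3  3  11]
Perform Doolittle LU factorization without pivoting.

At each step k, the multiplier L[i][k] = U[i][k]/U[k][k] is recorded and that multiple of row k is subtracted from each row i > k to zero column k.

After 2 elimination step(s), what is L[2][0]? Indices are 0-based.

L[2][0] = 10

Step 1: pivot at (0,0) is 12.
  row1 ← row1 − (9)·row0  ⇒  L[1][0]=9, U row1=(0, 2, 1)
  row2 ← row2 − (10)·row0  ⇒  L[2][0]=10, U row2=(0, 3, 1)
Step 2: pivot at (1,1) is 2.
  row2 ← row2 − (8)·row1  ⇒  L[2][1]=8, U row2=(0, 0, 6)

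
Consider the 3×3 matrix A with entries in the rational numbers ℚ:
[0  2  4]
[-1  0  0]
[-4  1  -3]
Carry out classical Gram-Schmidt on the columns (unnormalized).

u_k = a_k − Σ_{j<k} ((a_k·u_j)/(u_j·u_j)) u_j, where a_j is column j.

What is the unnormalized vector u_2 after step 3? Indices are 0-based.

u_2 = (10/69, 80/69, -20/69)

Step 1: u_0 = a_0 = (0, -1, -4).
Step 2: u_1 = a_1 − (-4/17)·u_0 = (2, -4/17, 1/17).
Step 3: u_2 = a_2 − (12/17)·u_0 − (133/69)·u_1 = (10/69, 80/69, -20/69).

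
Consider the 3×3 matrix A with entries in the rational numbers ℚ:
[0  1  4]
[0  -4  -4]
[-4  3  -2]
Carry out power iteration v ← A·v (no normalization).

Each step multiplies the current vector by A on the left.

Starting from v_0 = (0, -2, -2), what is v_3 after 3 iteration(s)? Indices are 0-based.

v_3 = (312, -144, -384)

v_0 = (0, -2, -2).
v_1 = A·v_0 = (-10, 16, -2).
v_2 = A·v_1 = (8, -56, 92).
v_3 = A·v_2 = (312, -144, -384).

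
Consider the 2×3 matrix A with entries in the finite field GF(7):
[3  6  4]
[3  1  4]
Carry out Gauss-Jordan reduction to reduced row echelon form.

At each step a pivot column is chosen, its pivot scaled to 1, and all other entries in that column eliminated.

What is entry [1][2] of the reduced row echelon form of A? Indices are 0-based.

step 1: normalize row 0 (÷3) = (1, 2, 6)
  row 1: subtract 3×row0 = (0, 2, 0)
step 2: normalize row 1 (÷2) = (0, 1, 0)
  row 0: subtract 2×row1 = (1, 0, 6)

M[1][2] = 0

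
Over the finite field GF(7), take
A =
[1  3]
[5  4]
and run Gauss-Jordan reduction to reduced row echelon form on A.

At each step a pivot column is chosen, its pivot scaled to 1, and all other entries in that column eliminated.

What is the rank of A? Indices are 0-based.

rank = 2

pivot(0,0)=1: scale R0 → (1, 3)
  clear (1,0): R1 −= (5)R0 → (0, 3)
pivot(1,1)=3: scale R1 → (0, 1)
  clear (0,1): R0 −= (3)R1 → (1, 0)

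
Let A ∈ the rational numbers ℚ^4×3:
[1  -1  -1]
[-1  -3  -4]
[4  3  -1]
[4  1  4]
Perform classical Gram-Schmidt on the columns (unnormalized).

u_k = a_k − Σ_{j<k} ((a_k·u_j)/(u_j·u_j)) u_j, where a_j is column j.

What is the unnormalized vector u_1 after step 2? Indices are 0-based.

u_1 = (-26/17, -42/17, 15/17, -19/17)

Step 1: u_0 = a_0 = (1, -1, 4, 4).
Step 2: u_1 = a_1 − (9/17)·u_0 = (-26/17, -42/17, 15/17, -19/17).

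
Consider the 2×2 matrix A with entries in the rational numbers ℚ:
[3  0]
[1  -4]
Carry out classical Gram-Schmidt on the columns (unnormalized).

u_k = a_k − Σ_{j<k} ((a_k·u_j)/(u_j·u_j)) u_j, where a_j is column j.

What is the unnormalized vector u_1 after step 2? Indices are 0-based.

u_1 = (6/5, -18/5)

Step 1: u_0 = a_0 = (3, 1).
Step 2: u_1 = a_1 − (-2/5)·u_0 = (6/5, -18/5).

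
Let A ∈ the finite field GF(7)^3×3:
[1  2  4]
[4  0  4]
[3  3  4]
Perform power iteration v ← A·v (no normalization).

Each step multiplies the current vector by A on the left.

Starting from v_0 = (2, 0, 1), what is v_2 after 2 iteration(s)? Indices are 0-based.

v_2 = (0, 1, 3)

v_0 = (2, 0, 1).
v_1 = A·v_0 = (6, 5, 3).
v_2 = A·v_1 = (0, 1, 3).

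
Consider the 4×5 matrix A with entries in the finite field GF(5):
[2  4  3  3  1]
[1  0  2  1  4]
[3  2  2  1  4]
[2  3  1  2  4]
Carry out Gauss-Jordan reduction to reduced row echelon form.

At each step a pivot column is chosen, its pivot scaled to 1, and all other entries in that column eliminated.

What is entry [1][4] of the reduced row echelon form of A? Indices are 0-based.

M[1][4] = 4

step 1: normalize row 0 (÷2) = (1, 2, 4, 4, 3)
  row 1: subtract 1×row0 = (0, 3, 3, 2, 1)
  row 2: subtract 3×row0 = (0, 1, 0, 4, 0)
  row 3: subtract 2×row0 = (0, 4, 3, 4, 3)
step 2: normalize row 1 (÷3) = (0, 1, 1, 4, 2)
  row 0: subtract 2×row1 = (1, 0, 2, 1, 4)
  row 2: subtract 1×row1 = (0, 0, 4, 0, 3)
  row 3: subtract 4×row1 = (0, 0, 4, 3, 0)
step 3: normalize row 2 (÷4) = (0, 0, 1, 0, 2)
  row 0: subtract 2×row2 = (1, 0, 0, 1, 0)
  row 1: subtract 1×row2 = (0, 1, 0, 4, 0)
  row 3: subtract 4×row2 = (0, 0, 0, 3, 2)
step 4: normalize row 3 (÷3) = (0, 0, 0, 1, 4)
  row 0: subtract 1×row3 = (1, 0, 0, 0, 1)
  row 1: subtract 4×row3 = (0, 1, 0, 0, 4)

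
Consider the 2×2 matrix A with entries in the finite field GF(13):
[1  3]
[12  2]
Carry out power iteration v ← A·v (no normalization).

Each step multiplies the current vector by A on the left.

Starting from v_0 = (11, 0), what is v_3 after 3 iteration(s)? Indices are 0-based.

v_3 = (9, 8)

v_0 = (11, 0).
v_1 = A·v_0 = (11, 2).
v_2 = A·v_1 = (4, 6).
v_3 = A·v_2 = (9, 8).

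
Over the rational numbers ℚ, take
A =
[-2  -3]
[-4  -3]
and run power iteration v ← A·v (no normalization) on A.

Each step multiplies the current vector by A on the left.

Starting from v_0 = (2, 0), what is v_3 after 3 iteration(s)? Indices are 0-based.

v_0 = (2, 0).
v_1 = A·v_0 = (-4, -8).
v_2 = A·v_1 = (32, 40).
v_3 = A·v_2 = (-184, -248).

v_3 = (-184, -248)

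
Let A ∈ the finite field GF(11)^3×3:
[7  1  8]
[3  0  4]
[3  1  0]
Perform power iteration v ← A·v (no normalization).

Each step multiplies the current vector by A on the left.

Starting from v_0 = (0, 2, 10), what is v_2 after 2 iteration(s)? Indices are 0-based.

v_0 = (0, 2, 10).
v_1 = A·v_0 = (5, 7, 2).
v_2 = A·v_1 = (3, 1, 0).

v_2 = (3, 1, 0)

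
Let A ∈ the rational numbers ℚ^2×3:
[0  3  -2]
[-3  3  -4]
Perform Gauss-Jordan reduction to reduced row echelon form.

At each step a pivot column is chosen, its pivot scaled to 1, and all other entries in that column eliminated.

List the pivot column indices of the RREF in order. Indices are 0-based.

[1] R0 <-> R1
[1] R0 /= -3  ⇒  (1, -1, 4/3)
[2] R1 /= 3  ⇒  (0, 1, -2/3)
     R0 -= -1·R1  ⇒  (1, 0, 2/3)

pivot columns: 0, 1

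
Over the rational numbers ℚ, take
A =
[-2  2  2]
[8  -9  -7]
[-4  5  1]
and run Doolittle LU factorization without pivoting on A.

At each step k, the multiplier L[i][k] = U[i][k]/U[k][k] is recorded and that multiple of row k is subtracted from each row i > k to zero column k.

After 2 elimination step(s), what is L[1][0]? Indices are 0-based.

Step 1: pivot at (0,0) is -2.
  row1 ← row1 − (-4)·row0  ⇒  L[1][0]=-4, U row1=(0, -1, 1)
  row2 ← row2 − (2)·row0  ⇒  L[2][0]=2, U row2=(0, 1, -3)
Step 2: pivot at (1,1) is -1.
  row2 ← row2 − (-1)·row1  ⇒  L[2][1]=-1, U row2=(0, 0, -2)

L[1][0] = -4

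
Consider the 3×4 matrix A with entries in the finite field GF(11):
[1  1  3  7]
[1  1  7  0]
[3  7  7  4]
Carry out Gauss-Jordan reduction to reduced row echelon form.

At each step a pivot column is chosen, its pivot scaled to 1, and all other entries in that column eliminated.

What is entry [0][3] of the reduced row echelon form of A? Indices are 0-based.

[1] R0 /= 1  ⇒  (1, 1, 3, 7)
     R1 -= 1·R0  ⇒  (0, 0, 4, 4)
     R2 -= 3·R0  ⇒  (0, 4, 9, 5)
[2] R1 <-> R2
[2] R1 /= 4  ⇒  (0, 1, 5, 4)
     R0 -= 1·R1  ⇒  (1, 0, 9, 3)
[3] R2 /= 4  ⇒  (0, 0, 1, 1)
     R0 -= 9·R2  ⇒  (1, 0, 0, 5)
     R1 -= 5·R2  ⇒  (0, 1, 0, 10)

M[0][3] = 5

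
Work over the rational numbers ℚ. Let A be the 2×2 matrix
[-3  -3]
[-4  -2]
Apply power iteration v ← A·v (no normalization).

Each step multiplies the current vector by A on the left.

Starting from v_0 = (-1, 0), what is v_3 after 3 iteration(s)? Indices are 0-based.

v_3 = (123, 124)

v_0 = (-1, 0).
v_1 = A·v_0 = (3, 4).
v_2 = A·v_1 = (-21, -20).
v_3 = A·v_2 = (123, 124).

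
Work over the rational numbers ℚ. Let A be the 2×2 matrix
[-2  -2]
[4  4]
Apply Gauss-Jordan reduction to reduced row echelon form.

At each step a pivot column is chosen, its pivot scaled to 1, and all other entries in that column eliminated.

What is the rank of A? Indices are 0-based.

rank = 1

pivot(0,0)=-2: scale R0 → (1, 1)
  clear (1,0): R1 −= (4)R0 → (0, 0)
col 1: no nonzero at/below row 1; advance.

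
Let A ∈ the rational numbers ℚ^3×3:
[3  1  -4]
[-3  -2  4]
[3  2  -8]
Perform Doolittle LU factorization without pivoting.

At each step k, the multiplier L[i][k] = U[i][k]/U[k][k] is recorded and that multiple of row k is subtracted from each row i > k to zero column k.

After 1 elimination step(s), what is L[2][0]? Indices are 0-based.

L[2][0] = 1

Step 1: pivot at (0,0) is 3.
  row1 ← row1 − (-1)·row0  ⇒  L[1][0]=-1, U row1=(0, -1, 0)
  row2 ← row2 − (1)·row0  ⇒  L[2][0]=1, U row2=(0, 1, -4)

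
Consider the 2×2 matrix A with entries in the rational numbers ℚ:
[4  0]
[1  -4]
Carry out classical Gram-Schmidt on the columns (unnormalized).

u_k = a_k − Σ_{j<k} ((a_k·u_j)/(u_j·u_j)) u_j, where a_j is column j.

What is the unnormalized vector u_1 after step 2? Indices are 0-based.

Step 1: u_0 = a_0 = (4, 1).
Step 2: u_1 = a_1 − (-4/17)·u_0 = (16/17, -64/17).

u_1 = (16/17, -64/17)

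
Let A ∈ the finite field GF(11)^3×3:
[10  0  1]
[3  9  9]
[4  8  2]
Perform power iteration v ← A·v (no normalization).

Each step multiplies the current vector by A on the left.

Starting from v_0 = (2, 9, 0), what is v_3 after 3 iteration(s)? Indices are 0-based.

v_0 = (2, 9, 0).
v_1 = A·v_0 = (9, 10, 3).
v_2 = A·v_1 = (5, 1, 1).
v_3 = A·v_2 = (7, 0, 8).

v_3 = (7, 0, 8)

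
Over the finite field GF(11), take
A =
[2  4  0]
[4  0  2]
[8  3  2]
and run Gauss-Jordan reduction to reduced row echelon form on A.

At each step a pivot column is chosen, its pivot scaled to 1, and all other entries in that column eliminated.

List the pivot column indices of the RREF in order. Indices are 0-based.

pivot columns: 0, 1, 2

pivot(0,0)=2: scale R0 → (1, 2, 0)
  clear (1,0): R1 −= (4)R0 → (0, 3, 2)
  clear (2,0): R2 −= (8)R0 → (0, 9, 2)
pivot(1,1)=3: scale R1 → (0, 1, 8)
  clear (0,1): R0 −= (2)R1 → (1, 0, 6)
  clear (2,1): R2 −= (9)R1 → (0, 0, 7)
pivot(2,2)=7: scale R2 → (0, 0, 1)
  clear (0,2): R0 −= (6)R2 → (1, 0, 0)
  clear (1,2): R1 −= (8)R2 → (0, 1, 0)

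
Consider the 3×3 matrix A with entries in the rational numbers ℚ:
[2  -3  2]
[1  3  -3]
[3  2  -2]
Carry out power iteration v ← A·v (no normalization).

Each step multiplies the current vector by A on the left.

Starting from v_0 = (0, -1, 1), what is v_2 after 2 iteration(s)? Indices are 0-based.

v_2 = (20, -1, 11)

v_0 = (0, -1, 1).
v_1 = A·v_0 = (5, -6, -4).
v_2 = A·v_1 = (20, -1, 11).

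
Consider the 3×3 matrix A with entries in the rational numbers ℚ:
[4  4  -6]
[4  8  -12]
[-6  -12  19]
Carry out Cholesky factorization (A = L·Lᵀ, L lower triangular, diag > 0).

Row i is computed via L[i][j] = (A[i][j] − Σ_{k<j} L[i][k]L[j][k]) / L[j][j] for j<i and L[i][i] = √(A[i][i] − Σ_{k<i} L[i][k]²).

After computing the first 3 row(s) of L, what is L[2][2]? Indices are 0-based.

L[2][2] = 1

Step 1: L[0][0] = √(4) = 2.
  L[1][0] = (4) / L[0][0] = 2.
Step 2: L[1][1] = √(4) = 2.
  L[2][0] = (-6) / L[0][0] = -3.
  L[2][1] = (-6) / L[1][1] = -3.
Step 3: L[2][2] = √(1) = 1.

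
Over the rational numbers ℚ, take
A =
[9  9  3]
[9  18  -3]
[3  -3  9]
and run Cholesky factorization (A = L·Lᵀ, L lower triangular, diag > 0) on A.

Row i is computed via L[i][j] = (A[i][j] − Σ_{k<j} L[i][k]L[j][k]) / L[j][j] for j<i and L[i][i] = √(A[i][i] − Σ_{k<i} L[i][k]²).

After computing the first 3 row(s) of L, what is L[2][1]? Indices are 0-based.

Step 1: L[0][0] = √(9) = 3.
  L[1][0] = (9) / L[0][0] = 3.
Step 2: L[1][1] = √(9) = 3.
  L[2][0] = (3) / L[0][0] = 1.
  L[2][1] = (-6) / L[1][1] = -2.
Step 3: L[2][2] = √(4) = 2.

L[2][1] = -2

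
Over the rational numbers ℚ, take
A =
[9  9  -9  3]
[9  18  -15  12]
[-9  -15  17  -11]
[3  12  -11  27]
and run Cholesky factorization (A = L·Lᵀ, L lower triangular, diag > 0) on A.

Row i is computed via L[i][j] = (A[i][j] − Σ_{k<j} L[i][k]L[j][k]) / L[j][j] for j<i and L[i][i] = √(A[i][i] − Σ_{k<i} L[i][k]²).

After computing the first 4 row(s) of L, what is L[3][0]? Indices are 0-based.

Step 1: L[0][0] = √(9) = 3.
  L[1][0] = (9) / L[0][0] = 3.
Step 2: L[1][1] = √(9) = 3.
  L[2][0] = (-9) / L[0][0] = -3.
  L[2][1] = (-6) / L[1][1] = -2.
Step 3: L[2][2] = √(4) = 2.
  L[3][0] = (3) / L[0][0] = 1.
  L[3][1] = (9) / L[1][1] = 3.
  L[3][2] = (-2) / L[2][2] = -1.
Step 4: L[3][3] = √(16) = 4.

L[3][0] = 1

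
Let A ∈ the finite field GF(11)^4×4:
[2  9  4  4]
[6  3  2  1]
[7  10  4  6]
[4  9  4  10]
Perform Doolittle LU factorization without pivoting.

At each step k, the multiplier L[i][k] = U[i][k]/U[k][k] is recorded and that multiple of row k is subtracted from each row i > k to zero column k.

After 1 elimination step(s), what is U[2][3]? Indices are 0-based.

k=0: U[0][0]=2
  eliminate (1,0): mult=3, new row 1: (0, 9, 1, 0); set L[1][0]=3
  eliminate (2,0): mult=9, new row 2: (0, 6, 1, 3); set L[2][0]=9
  eliminate (3,0): mult=2, new row 3: (0, 2, 7, 2); set L[3][0]=2

U[2][3] = 3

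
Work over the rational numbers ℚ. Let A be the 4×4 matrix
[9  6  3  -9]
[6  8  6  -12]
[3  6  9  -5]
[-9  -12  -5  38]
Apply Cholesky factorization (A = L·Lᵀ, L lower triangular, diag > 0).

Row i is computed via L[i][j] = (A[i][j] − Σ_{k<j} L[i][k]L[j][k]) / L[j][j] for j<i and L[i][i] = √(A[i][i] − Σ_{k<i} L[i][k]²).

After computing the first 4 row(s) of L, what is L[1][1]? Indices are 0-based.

L[1][1] = 2

Step 1: L[0][0] = √(9) = 3.
  L[1][0] = (6) / L[0][0] = 2.
Step 2: L[1][1] = √(4) = 2.
  L[2][0] = (3) / L[0][0] = 1.
  L[2][1] = (4) / L[1][1] = 2.
Step 3: L[2][2] = √(4) = 2.
  L[3][0] = (-9) / L[0][0] = -3.
  L[3][1] = (-6) / L[1][1] = -3.
  L[3][2] = (4) / L[2][2] = 2.
Step 4: L[3][3] = √(16) = 4.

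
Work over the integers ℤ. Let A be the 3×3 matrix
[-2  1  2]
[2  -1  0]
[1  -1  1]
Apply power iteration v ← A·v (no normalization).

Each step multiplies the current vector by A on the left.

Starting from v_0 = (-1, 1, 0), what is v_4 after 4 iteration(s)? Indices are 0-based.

v_0 = (-1, 1, 0).
v_1 = A·v_0 = (3, -3, -2).
v_2 = A·v_1 = (-13, 9, 4).
v_3 = A·v_2 = (43, -35, -18).
v_4 = A·v_3 = (-157, 121, 60).

v_4 = (-157, 121, 60)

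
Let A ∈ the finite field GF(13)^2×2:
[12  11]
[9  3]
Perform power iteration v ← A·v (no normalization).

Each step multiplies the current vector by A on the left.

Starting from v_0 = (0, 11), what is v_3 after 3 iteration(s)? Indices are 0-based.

v_0 = (0, 11).
v_1 = A·v_0 = (4, 7).
v_2 = A·v_1 = (8, 5).
v_3 = A·v_2 = (8, 9).

v_3 = (8, 9)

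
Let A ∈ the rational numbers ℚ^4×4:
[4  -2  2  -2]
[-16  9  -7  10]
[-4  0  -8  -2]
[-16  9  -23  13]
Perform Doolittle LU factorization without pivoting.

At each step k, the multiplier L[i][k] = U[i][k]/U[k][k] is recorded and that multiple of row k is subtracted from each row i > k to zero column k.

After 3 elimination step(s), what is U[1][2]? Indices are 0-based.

U[1][2] = 1

k=0: U[0][0]=4
  eliminate (1,0): mult=-4, new row 1: (0, 1, 1, 2); set L[1][0]=-4
  eliminate (2,0): mult=-1, new row 2: (0, -2, -6, -4); set L[2][0]=-1
  eliminate (3,0): mult=-4, new row 3: (0, 1, -15, 5); set L[3][0]=-4
k=1: U[1][1]=1
  eliminate (2,1): mult=-2, new row 2: (0, 0, -4, 0); set L[2][1]=-2
  eliminate (3,1): mult=1, new row 3: (0, 0, -16, 3); set L[3][1]=1
k=2: U[2][2]=-4
  eliminate (3,2): mult=4, new row 3: (0, 0, 0, 3); set L[3][2]=4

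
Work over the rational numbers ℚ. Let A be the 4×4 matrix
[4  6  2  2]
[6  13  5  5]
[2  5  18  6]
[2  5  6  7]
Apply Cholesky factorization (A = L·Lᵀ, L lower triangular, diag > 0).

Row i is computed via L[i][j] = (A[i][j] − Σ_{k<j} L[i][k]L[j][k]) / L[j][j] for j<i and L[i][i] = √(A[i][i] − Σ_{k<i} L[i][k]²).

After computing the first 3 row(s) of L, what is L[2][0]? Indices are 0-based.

Step 1: L[0][0] = √(4) = 2.
  L[1][0] = (6) / L[0][0] = 3.
Step 2: L[1][1] = √(4) = 2.
  L[2][0] = (2) / L[0][0] = 1.
  L[2][1] = (2) / L[1][1] = 1.
Step 3: L[2][2] = √(16) = 4.

L[2][0] = 1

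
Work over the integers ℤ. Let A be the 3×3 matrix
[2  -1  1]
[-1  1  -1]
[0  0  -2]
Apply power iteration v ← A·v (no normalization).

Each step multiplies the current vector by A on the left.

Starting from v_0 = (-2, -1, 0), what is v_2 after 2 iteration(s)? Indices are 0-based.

v_2 = (-7, 4, 0)

v_0 = (-2, -1, 0).
v_1 = A·v_0 = (-3, 1, 0).
v_2 = A·v_1 = (-7, 4, 0).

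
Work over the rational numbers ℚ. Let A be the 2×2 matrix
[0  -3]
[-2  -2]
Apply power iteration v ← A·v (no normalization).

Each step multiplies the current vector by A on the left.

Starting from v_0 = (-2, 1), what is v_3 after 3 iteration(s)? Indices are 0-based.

v_0 = (-2, 1).
v_1 = A·v_0 = (-3, 2).
v_2 = A·v_1 = (-6, 2).
v_3 = A·v_2 = (-6, 8).

v_3 = (-6, 8)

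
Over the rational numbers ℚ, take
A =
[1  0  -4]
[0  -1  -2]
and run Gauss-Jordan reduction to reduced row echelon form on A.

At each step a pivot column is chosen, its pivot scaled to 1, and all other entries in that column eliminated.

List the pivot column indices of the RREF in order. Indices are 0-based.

pivot columns: 0, 1

[1] R0 /= 1  ⇒  (1, 0, -4)
[2] R1 /= -1  ⇒  (0, 1, 2)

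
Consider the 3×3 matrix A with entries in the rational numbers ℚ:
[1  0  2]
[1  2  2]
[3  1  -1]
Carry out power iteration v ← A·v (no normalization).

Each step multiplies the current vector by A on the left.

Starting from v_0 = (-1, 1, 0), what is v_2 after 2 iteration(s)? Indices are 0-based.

v_0 = (-1, 1, 0).
v_1 = A·v_0 = (-1, 1, -2).
v_2 = A·v_1 = (-5, -3, 0).

v_2 = (-5, -3, 0)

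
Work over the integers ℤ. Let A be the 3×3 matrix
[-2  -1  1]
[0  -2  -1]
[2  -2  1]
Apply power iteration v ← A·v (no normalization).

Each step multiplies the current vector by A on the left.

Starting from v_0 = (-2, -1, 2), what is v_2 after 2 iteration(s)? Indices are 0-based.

v_2 = (-14, 0, 14)

v_0 = (-2, -1, 2).
v_1 = A·v_0 = (7, 0, 0).
v_2 = A·v_1 = (-14, 0, 14).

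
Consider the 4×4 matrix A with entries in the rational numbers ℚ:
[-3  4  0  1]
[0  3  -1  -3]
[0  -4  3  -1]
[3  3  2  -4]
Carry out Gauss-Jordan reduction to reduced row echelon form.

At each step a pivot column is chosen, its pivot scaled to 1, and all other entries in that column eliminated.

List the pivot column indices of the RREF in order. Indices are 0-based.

[1] R0 /= -3  ⇒  (1, -4/3, 0, -1/3)
     R3 -= 3·R0  ⇒  (0, 7, 2, -3)
[2] R1 /= 3  ⇒  (0, 1, -1/3, -1)
     R0 -= -4/3·R1  ⇒  (1, 0, -4/9, -5/3)
     R2 -= -4·R1  ⇒  (0, 0, 5/3, -5)
     R3 -= 7·R1  ⇒  (0, 0, 13/3, 4)
[3] R2 /= 5/3  ⇒  (0, 0, 1, -3)
     R0 -= -4/9·R2  ⇒  (1, 0, 0, -3)
     R1 -= -1/3·R2  ⇒  (0, 1, 0, -2)
     R3 -= 13/3·R2  ⇒  (0, 0, 0, 17)
[4] R3 /= 17  ⇒  (0, 0, 0, 1)
     R0 -= -3·R3  ⇒  (1, 0, 0, 0)
     R1 -= -2·R3  ⇒  (0, 1, 0, 0)
     R2 -= -3·R3  ⇒  (0, 0, 1, 0)

pivot columns: 0, 1, 2, 3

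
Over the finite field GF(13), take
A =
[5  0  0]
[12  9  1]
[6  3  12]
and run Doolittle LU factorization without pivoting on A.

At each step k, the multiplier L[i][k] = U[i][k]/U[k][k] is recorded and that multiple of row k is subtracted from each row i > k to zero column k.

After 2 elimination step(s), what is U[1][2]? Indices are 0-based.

U[1][2] = 1

k=0: U[0][0]=5
  eliminate (1,0): mult=5, new row 1: (0, 9, 1); set L[1][0]=5
  eliminate (2,0): mult=9, new row 2: (0, 3, 12); set L[2][0]=9
k=1: U[1][1]=9
  eliminate (2,1): mult=9, new row 2: (0, 0, 3); set L[2][1]=9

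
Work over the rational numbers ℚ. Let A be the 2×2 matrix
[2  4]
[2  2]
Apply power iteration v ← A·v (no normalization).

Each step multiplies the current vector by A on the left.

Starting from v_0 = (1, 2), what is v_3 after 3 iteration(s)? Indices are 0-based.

v_3 = (216, 152)

v_0 = (1, 2).
v_1 = A·v_0 = (10, 6).
v_2 = A·v_1 = (44, 32).
v_3 = A·v_2 = (216, 152).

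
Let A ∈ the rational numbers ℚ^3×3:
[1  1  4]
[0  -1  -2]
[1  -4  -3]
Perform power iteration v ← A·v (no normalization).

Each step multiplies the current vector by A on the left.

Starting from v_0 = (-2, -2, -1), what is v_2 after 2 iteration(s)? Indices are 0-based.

v_2 = (32, -22, -51)

v_0 = (-2, -2, -1).
v_1 = A·v_0 = (-8, 4, 9).
v_2 = A·v_1 = (32, -22, -51).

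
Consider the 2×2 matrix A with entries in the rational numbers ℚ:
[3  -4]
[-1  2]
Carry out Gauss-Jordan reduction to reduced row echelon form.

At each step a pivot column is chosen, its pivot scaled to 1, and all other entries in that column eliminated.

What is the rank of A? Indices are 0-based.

rank = 2

step 1: normalize row 0 (÷3) = (1, -4/3)
  row 1: subtract -1×row0 = (0, 2/3)
step 2: normalize row 1 (÷2/3) = (0, 1)
  row 0: subtract -4/3×row1 = (1, 0)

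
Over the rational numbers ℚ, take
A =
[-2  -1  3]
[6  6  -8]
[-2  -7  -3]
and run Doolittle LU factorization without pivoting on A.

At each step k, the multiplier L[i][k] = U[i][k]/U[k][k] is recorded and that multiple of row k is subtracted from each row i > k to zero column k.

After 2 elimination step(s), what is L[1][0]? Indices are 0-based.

L[1][0] = -3

k=0: U[0][0]=-2
  eliminate (1,0): mult=-3, new row 1: (0, 3, 1); set L[1][0]=-3
  eliminate (2,0): mult=1, new row 2: (0, -6, -6); set L[2][0]=1
k=1: U[1][1]=3
  eliminate (2,1): mult=-2, new row 2: (0, 0, -4); set L[2][1]=-2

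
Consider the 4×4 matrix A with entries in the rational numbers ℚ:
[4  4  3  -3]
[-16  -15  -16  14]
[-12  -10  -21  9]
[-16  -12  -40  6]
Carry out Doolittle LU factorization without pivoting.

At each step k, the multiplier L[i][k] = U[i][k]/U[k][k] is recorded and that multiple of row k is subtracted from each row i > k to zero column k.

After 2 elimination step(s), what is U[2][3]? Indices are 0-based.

k=0: U[0][0]=4
  eliminate (1,0): mult=-4, new row 1: (0, 1, -4, 2); set L[1][0]=-4
  eliminate (2,0): mult=-3, new row 2: (0, 2, -12, 0); set L[2][0]=-3
  eliminate (3,0): mult=-4, new row 3: (0, 4, -28, -6); set L[3][0]=-4
k=1: U[1][1]=1
  eliminate (2,1): mult=2, new row 2: (0, 0, -4, -4); set L[2][1]=2
  eliminate (3,1): mult=4, new row 3: (0, 0, -12, -14); set L[3][1]=4

U[2][3] = -4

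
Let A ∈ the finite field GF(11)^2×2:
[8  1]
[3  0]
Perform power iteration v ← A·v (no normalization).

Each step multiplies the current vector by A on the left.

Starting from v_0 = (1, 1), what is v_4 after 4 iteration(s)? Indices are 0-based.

v_0 = (1, 1).
v_1 = A·v_0 = (9, 3).
v_2 = A·v_1 = (9, 5).
v_3 = A·v_2 = (0, 5).
v_4 = A·v_3 = (5, 0).

v_4 = (5, 0)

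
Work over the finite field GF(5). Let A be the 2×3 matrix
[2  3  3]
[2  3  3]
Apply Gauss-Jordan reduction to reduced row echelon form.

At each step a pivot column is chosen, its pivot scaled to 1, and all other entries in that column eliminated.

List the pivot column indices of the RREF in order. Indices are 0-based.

pivot columns: 0

pivot(0,0)=2: scale R0 → (1, 4, 4)
  clear (1,0): R1 −= (2)R0 → (0, 0, 0)
col 1: no nonzero at/below row 1; advance.
col 2: no nonzero at/below row 1; advance.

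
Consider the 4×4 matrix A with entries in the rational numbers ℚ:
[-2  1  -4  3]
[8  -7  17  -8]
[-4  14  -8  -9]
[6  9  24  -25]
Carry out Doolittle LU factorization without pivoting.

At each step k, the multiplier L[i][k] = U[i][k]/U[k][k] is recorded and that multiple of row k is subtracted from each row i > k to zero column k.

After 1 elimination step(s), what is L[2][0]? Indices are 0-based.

k=0: U[0][0]=-2
  eliminate (1,0): mult=-4, new row 1: (0, -3, 1, 4); set L[1][0]=-4
  eliminate (2,0): mult=2, new row 2: (0, 12, 0, -15); set L[2][0]=2
  eliminate (3,0): mult=-3, new row 3: (0, 12, 12, -16); set L[3][0]=-3

L[2][0] = 2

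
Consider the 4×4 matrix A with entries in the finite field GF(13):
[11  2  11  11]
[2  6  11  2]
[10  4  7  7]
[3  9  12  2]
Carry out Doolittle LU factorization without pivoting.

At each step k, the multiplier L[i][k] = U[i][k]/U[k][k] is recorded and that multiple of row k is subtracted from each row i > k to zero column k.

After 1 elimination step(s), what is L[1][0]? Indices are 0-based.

L[1][0] = 12

Step 1: pivot at (0,0) is 11.
  row1 ← row1 − (12)·row0  ⇒  L[1][0]=12, U row1=(0, 8, 9, 0)
  row2 ← row2 − (8)·row0  ⇒  L[2][0]=8, U row2=(0, 1, 10, 10)
  row3 ← row3 − (5)·row0  ⇒  L[3][0]=5, U row3=(0, 12, 9, 12)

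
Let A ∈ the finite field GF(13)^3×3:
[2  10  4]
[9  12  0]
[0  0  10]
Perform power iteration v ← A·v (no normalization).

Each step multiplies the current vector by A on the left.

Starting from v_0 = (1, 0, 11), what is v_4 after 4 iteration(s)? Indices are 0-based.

v_4 = (8, 10, 7)

v_0 = (1, 0, 11).
v_1 = A·v_0 = (7, 9, 6).
v_2 = A·v_1 = (11, 2, 8).
v_3 = A·v_2 = (9, 6, 2).
v_4 = A·v_3 = (8, 10, 7).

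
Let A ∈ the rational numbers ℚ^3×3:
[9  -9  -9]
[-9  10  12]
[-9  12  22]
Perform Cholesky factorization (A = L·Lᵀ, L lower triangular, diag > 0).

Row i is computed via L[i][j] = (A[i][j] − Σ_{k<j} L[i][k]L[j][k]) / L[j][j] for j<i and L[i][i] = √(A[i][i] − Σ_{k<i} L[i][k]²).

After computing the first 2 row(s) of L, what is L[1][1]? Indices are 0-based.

L[1][1] = 1

Step 1: L[0][0] = √(9) = 3.
  L[1][0] = (-9) / L[0][0] = -3.
Step 2: L[1][1] = √(1) = 1.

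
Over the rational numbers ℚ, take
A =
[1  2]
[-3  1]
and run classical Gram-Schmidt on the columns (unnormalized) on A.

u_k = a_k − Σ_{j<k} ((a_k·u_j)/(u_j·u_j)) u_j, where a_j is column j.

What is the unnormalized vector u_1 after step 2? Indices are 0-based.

u_1 = (21/10, 7/10)

Step 1: u_0 = a_0 = (1, -3).
Step 2: u_1 = a_1 − (-1/10)·u_0 = (21/10, 7/10).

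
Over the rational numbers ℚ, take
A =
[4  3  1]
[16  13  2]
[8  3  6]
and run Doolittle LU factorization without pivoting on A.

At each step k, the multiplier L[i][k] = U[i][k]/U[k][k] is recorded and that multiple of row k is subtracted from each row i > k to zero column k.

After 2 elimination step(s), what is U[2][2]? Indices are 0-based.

Step 1: pivot at (0,0) is 4.
  row1 ← row1 − (4)·row0  ⇒  L[1][0]=4, U row1=(0, 1, -2)
  row2 ← row2 − (2)·row0  ⇒  L[2][0]=2, U row2=(0, -3, 4)
Step 2: pivot at (1,1) is 1.
  row2 ← row2 − (-3)·row1  ⇒  L[2][1]=-3, U row2=(0, 0, -2)

U[2][2] = -2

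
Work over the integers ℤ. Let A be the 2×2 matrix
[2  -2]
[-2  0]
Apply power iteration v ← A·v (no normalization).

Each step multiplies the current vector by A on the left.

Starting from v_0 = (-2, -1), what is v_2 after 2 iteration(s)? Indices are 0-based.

v_2 = (-12, 4)

v_0 = (-2, -1).
v_1 = A·v_0 = (-2, 4).
v_2 = A·v_1 = (-12, 4).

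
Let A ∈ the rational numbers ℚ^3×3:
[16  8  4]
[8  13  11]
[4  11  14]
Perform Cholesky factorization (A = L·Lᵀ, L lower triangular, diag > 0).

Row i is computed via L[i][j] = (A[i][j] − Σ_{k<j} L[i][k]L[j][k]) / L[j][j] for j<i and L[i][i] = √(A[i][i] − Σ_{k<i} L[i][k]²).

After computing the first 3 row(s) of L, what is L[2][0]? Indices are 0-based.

Step 1: L[0][0] = √(16) = 4.
  L[1][0] = (8) / L[0][0] = 2.
Step 2: L[1][1] = √(9) = 3.
  L[2][0] = (4) / L[0][0] = 1.
  L[2][1] = (9) / L[1][1] = 3.
Step 3: L[2][2] = √(4) = 2.

L[2][0] = 1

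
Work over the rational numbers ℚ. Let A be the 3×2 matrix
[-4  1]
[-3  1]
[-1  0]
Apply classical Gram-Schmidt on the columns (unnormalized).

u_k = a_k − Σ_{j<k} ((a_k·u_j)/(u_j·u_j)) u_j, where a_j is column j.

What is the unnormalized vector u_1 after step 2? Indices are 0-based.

u_1 = (-1/13, 5/26, -7/26)

Step 1: u_0 = a_0 = (-4, -3, -1).
Step 2: u_1 = a_1 − (-7/26)·u_0 = (-1/13, 5/26, -7/26).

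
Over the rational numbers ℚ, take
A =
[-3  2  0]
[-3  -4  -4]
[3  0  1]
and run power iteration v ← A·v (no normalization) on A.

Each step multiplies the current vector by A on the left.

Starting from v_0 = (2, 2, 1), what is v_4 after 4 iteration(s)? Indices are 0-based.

v_4 = (-798, 242, 481)

v_0 = (2, 2, 1).
v_1 = A·v_0 = (-2, -18, 7).
v_2 = A·v_1 = (-30, 50, 1).
v_3 = A·v_2 = (190, -114, -89).
v_4 = A·v_3 = (-798, 242, 481).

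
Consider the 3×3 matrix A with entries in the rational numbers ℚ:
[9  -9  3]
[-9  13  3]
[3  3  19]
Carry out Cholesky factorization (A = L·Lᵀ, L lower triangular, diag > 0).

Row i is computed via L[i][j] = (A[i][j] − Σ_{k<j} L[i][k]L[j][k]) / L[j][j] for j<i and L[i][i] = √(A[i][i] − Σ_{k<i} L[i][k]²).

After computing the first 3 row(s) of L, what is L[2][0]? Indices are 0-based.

L[2][0] = 1

Step 1: L[0][0] = √(9) = 3.
  L[1][0] = (-9) / L[0][0] = -3.
Step 2: L[1][1] = √(4) = 2.
  L[2][0] = (3) / L[0][0] = 1.
  L[2][1] = (6) / L[1][1] = 3.
Step 3: L[2][2] = √(9) = 3.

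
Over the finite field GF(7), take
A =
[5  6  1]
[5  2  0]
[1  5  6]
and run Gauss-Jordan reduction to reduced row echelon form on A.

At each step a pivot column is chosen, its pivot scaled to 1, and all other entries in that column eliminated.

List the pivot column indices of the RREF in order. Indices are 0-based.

step 1: normalize row 0 (÷5) = (1, 4, 3)
  row 1: subtract 5×row0 = (0, 3, 6)
  row 2: subtract 1×row0 = (0, 1, 3)
step 2: normalize row 1 (÷3) = (0, 1, 2)
  row 0: subtract 4×row1 = (1, 0, 2)
  row 2: subtract 1×row1 = (0, 0, 1)
step 3: normalize row 2 (÷1) = (0, 0, 1)
  row 0: subtract 2×row2 = (1, 0, 0)
  row 1: subtract 2×row2 = (0, 1, 0)

pivot columns: 0, 1, 2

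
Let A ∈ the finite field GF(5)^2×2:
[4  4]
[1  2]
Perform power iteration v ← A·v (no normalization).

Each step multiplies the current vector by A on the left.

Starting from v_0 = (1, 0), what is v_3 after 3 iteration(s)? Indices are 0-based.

v_0 = (1, 0).
v_1 = A·v_0 = (4, 1).
v_2 = A·v_1 = (0, 1).
v_3 = A·v_2 = (4, 2).

v_3 = (4, 2)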